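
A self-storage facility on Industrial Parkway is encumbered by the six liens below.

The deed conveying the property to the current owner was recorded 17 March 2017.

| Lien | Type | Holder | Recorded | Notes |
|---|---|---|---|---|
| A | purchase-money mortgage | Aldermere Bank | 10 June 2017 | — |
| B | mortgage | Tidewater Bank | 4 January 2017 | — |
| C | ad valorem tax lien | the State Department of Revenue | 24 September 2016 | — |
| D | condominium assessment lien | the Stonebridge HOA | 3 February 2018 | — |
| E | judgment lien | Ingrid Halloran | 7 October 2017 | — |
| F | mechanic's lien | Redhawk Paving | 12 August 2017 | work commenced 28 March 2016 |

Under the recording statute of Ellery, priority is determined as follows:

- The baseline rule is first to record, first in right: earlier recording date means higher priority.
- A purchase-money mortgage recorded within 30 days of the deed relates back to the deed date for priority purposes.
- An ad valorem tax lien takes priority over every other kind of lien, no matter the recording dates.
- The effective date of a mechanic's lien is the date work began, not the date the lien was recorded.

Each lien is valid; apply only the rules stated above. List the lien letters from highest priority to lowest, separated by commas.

Effective dates after the stated exceptions: A was recorded 85 days after the deed, outside the 30-day window, so it keeps its recording date; F is treated as recorded 28 March 2016, the work-commencement date.
As an ad valorem tax lien, C is senior to every other lien.
Among the remaining liens, by effective date: F (28 March 2016), B (4 January 2017), A (10 June 2017), E (7 October 2017), D (3 February 2018).

C, F, B, A, E, D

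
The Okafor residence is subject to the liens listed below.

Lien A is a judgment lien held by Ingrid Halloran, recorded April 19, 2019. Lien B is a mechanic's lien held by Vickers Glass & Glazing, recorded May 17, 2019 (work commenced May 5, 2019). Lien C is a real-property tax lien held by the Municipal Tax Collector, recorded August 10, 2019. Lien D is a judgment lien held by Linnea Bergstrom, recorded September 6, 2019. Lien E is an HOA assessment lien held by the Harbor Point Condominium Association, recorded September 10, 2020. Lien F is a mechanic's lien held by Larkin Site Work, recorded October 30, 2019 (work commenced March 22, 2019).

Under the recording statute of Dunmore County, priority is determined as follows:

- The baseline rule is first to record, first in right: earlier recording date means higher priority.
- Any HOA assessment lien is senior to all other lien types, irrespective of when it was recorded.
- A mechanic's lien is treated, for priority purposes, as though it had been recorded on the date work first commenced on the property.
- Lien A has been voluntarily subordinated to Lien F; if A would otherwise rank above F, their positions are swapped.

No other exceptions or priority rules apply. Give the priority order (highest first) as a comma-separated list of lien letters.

E, F, A, B, C, D

Effective dates: B's effective date is May 5, 2019, when work began; F's effective date is March 22, 2019, when work began.
As an HOA assessment lien, E is senior to every other lien.
Remaining liens by effective date: F (March 22, 2019), A (April 19, 2019), B (May 5, 2019), C (August 10, 2019), D (September 6, 2019).
Since A is not senior to F, the subordination leaves the order unchanged.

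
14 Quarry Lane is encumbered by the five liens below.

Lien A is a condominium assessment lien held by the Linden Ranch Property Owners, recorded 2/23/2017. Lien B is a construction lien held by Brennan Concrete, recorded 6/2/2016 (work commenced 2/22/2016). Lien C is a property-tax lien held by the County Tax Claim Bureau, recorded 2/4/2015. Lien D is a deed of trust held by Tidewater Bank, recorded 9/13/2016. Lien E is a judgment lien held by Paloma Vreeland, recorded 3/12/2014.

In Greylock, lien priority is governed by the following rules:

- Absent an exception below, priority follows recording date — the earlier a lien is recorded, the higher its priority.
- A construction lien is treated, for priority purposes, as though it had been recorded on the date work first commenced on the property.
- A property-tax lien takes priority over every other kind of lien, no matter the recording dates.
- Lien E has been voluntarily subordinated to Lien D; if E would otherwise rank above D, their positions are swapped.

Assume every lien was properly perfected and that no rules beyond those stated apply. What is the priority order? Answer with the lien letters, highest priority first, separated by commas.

Adjusting effective dates: B is treated as recorded 2/22/2016, the work-commencement date.
C is a property-tax lien and takes priority over every other lien.
Ordering the rest by effective date: E (3/12/2014), B (2/22/2016), D (9/13/2016), A (2/23/2017).
The subordination applies — E was senior to D — so E and D swap.

C, D, B, E, A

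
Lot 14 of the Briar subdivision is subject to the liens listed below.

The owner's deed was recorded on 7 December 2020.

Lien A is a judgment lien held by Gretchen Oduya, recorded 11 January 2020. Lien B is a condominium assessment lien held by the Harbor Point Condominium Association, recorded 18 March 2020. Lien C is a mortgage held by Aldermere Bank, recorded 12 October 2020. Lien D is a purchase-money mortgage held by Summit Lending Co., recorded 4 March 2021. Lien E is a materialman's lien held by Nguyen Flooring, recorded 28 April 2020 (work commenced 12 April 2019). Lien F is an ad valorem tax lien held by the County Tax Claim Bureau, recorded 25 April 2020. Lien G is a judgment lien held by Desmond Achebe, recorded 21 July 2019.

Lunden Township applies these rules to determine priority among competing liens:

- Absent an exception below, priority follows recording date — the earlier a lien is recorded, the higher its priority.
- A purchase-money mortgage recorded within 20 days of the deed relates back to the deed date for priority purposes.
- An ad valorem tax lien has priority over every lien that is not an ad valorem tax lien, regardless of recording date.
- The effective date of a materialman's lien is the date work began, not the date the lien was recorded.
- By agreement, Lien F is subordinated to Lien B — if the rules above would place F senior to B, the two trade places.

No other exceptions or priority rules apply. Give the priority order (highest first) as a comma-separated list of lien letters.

B, E, G, A, F, C, D

Effective dates: D missed the 20-day window (87 days after the deed), so its recording date stands; E's effective date is 12 April 2019, when work began.
As an ad valorem tax lien, F is senior to every other lien.
Among the remaining liens, by effective date: E (12 April 2019), G (21 July 2019), A (11 January 2020), B (18 March 2020), C (12 October 2020), D (4 March 2021).
Because F would otherwise rank above B, the subordination swaps them.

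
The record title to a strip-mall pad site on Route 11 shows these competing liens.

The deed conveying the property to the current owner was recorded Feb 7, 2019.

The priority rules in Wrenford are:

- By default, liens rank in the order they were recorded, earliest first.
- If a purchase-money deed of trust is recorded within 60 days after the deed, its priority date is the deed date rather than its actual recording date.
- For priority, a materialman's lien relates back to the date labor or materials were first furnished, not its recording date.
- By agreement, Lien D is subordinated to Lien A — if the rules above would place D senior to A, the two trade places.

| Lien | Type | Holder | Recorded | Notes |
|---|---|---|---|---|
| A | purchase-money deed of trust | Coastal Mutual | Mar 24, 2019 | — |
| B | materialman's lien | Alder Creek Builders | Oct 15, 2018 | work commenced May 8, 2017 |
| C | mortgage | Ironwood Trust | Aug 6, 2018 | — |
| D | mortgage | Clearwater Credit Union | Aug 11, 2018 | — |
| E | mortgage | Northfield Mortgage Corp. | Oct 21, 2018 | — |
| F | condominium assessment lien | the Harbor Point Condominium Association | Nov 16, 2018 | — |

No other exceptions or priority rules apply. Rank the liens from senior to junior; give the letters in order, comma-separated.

B, C, A, E, F, D

Effective dates: A's effective date is the deed date, Feb 7, 2019; B relates back to May 8, 2017 (work commenced).
By effective date: B (May 8, 2017), C (Aug 6, 2018), D (Aug 11, 2018), E (Oct 21, 2018), F (Nov 16, 2018), A (Feb 7, 2019).
D would otherwise be senior to A, so under the subordination agreement D and A exchange positions.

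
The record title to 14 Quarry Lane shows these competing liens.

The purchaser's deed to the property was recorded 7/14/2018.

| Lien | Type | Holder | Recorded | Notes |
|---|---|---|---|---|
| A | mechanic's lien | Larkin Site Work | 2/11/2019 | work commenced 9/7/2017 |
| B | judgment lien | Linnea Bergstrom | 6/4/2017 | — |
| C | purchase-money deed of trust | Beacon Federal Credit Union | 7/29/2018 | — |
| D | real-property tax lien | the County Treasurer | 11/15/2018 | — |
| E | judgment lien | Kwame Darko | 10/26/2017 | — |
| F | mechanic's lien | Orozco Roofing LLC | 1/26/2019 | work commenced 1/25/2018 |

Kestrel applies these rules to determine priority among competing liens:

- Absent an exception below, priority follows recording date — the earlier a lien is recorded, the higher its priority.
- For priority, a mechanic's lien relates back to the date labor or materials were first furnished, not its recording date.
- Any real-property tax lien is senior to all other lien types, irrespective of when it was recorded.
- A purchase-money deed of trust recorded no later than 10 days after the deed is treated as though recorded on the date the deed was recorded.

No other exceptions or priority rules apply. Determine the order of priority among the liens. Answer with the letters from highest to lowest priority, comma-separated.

First, effective dates: A relates back to 9/7/2017 (work commenced); C was recorded 15 days after the deed, outside the 10-day window, so it keeps its recording date; F's effective date is 1/25/2018, when work began.
As a real-property tax lien, D is senior to every other lien.
Among the remaining liens, by effective date: B (6/4/2017), A (9/7/2017), E (10/26/2017), F (1/25/2018), C (7/29/2018).

D, B, A, E, F, C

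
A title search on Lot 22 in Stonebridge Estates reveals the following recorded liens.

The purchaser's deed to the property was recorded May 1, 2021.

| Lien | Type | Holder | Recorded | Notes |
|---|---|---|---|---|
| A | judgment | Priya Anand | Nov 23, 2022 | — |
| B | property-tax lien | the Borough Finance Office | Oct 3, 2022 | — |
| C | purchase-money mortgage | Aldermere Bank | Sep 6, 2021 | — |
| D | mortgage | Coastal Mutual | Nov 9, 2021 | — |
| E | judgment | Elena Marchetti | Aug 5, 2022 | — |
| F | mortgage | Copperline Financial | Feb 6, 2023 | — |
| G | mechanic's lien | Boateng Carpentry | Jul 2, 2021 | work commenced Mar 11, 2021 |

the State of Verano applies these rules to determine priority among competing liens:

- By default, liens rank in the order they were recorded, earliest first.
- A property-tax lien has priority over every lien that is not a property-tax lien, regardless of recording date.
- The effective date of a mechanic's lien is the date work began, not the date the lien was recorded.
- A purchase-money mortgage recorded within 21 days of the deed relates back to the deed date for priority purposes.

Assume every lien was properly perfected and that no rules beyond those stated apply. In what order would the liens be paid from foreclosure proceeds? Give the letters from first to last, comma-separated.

B, G, C, D, E, A, F

Effective dates after the stated exceptions: C missed the 21-day window (128 days after the deed), so its recording date stands; G is treated as recorded Mar 11, 2021, the work-commencement date.
As a property-tax lien, B is senior to every other lien.
Ordering the rest by effective date: G (Mar 11, 2021), C (Sep 6, 2021), D (Nov 9, 2021), E (Aug 5, 2022), A (Nov 23, 2022), F (Feb 6, 2023).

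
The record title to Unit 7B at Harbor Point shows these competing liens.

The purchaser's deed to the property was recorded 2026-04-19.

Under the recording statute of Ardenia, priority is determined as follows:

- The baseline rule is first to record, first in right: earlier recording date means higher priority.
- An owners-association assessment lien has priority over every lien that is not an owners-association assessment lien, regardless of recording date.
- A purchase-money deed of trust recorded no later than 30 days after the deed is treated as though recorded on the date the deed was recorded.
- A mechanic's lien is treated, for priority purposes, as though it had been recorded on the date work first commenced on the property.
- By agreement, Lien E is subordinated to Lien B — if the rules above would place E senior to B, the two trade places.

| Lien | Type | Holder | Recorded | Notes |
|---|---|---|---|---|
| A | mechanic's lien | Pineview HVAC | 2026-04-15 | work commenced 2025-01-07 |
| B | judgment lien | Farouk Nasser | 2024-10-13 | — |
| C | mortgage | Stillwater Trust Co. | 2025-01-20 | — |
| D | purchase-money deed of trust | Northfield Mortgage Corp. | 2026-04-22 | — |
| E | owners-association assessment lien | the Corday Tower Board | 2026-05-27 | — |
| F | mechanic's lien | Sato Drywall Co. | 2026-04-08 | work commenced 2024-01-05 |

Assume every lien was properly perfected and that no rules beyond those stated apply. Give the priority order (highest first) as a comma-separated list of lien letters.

B, F, E, A, C, D

Effective dates after the stated exceptions: A's effective date is 2025-01-07, when work began; D's effective date is the deed date, 2026-04-19; F's effective date is 2024-01-05, when work began.
As an owners-association assessment lien, E is senior to every other lien.
Among the remaining liens, by effective date: F (2024-01-05), B (2024-10-13), A (2025-01-07), C (2025-01-20), D (2026-04-19).
E is senior to B before the subordination, so the two trade places.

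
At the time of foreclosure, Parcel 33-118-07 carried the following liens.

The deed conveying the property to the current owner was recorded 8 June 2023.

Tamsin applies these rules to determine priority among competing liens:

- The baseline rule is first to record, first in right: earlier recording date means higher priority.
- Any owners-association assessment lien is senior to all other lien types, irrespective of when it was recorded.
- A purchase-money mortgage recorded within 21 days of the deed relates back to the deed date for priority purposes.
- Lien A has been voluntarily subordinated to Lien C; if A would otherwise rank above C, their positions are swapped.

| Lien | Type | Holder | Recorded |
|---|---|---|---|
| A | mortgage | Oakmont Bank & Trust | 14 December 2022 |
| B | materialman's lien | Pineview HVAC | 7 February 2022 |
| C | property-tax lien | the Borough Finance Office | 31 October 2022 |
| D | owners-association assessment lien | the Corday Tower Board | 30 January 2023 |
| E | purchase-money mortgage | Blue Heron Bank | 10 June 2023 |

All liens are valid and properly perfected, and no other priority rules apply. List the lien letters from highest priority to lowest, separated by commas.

Effective dates after the stated exceptions: E's effective date is the deed date, 8 June 2023.
D, as an owners-association assessment lien, has superpriority and ranks first.
Remaining liens by effective date: B (7 February 2022), C (31 October 2022), A (14 December 2022), E (8 June 2023).
Since A is not senior to C, the subordination leaves the order unchanged.

D, B, C, A, E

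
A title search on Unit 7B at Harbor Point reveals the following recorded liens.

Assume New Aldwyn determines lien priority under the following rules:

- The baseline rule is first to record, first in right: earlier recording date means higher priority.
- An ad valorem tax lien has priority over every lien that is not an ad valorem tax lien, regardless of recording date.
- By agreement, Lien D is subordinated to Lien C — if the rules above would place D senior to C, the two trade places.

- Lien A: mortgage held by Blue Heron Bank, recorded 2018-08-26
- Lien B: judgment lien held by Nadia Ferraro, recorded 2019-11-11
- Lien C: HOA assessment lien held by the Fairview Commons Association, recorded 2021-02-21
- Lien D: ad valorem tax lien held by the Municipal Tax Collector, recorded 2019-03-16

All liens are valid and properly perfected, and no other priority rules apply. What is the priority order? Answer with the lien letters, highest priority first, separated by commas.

D, as an ad valorem tax lien, has superpriority and ranks first.
Among the remaining liens, by effective date: A (2018-08-26), B (2019-11-11), C (2021-02-21).
The subordination applies — D was senior to C — so D and C swap.

C, A, B, D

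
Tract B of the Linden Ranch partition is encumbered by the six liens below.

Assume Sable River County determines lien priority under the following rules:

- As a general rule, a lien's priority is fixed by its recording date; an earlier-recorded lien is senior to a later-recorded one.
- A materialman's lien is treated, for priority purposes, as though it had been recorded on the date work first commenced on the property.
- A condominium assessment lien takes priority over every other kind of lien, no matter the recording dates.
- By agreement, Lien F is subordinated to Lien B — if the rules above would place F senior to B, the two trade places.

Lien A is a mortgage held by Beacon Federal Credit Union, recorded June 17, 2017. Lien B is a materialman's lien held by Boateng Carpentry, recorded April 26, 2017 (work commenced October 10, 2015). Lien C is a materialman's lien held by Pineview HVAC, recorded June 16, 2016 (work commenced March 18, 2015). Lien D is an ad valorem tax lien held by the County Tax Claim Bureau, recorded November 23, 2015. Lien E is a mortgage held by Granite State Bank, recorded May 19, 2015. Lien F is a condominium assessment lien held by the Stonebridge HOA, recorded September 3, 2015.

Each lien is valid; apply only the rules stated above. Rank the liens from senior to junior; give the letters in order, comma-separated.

Adjusting effective dates: B relates back to October 10, 2015 (work commenced); C relates back to March 18, 2015 (work commenced).
F is a condominium assessment lien, so it outranks all other liens regardless of date.
Ordering the rest by effective date: C (March 18, 2015), E (May 19, 2015), B (October 10, 2015), D (November 23, 2015), A (June 17, 2017).
The subordination applies — F was senior to B — so F and B swap.

B, C, E, F, D, A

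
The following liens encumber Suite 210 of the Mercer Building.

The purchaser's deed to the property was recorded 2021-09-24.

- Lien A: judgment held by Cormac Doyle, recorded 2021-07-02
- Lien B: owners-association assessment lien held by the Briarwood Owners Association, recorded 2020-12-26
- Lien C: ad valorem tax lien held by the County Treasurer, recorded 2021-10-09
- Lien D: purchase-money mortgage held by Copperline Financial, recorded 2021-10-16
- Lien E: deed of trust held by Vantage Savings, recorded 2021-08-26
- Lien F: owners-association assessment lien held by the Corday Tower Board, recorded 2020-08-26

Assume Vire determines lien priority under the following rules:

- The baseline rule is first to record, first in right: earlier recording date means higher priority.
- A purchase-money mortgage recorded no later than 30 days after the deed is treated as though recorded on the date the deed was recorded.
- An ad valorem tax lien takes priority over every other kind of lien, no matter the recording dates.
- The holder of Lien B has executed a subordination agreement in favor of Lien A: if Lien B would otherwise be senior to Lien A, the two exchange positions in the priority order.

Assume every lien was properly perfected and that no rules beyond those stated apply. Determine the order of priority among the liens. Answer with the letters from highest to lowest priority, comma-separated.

First, effective dates: D's effective date is the deed date, 2021-09-24.
C is an ad valorem tax lien and takes priority over every other lien.
Remaining liens by effective date: F (2020-08-26), B (2020-12-26), A (2021-07-02), E (2021-08-26), D (2021-09-24).
The subordination applies — B was senior to A — so B and A swap.

C, F, A, B, E, D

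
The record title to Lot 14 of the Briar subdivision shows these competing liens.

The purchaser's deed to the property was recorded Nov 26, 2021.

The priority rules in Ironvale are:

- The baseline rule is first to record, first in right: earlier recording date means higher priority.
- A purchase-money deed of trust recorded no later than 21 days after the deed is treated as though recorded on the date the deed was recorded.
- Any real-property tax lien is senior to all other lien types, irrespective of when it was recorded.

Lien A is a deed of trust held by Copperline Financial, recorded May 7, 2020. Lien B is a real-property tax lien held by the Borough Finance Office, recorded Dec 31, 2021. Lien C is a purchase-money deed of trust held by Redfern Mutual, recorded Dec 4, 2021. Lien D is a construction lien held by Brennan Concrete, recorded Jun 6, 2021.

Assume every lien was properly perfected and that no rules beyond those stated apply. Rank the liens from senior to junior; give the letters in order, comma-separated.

First, effective dates: C was recorded within the 21-day window, so its effective date is the deed date Nov 26, 2021.
As a real-property tax lien, B is senior to every other lien.
Remaining liens by effective date: A (May 7, 2020), D (Jun 6, 2021), C (Nov 26, 2021).

B, A, D, C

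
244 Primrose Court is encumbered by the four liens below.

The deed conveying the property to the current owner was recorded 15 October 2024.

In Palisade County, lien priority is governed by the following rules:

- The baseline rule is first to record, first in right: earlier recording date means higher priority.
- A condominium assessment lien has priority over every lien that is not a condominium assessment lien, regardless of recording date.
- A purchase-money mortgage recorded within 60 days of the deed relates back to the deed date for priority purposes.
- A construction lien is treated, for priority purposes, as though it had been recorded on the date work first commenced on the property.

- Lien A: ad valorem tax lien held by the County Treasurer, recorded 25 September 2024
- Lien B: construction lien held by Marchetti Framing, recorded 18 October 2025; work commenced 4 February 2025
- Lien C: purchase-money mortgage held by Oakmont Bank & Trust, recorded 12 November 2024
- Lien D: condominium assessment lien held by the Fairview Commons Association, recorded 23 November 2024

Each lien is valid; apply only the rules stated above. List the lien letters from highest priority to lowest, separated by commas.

D, A, C, B

First, effective dates: B's effective date is 4 February 2025, when work began; C was recorded within the 60-day window, so its effective date is the deed date 15 October 2024.
D is a condominium assessment lien and takes priority over every other lien.
Ordering the rest by effective date: A (25 September 2024), C (15 October 2024), B (4 February 2025).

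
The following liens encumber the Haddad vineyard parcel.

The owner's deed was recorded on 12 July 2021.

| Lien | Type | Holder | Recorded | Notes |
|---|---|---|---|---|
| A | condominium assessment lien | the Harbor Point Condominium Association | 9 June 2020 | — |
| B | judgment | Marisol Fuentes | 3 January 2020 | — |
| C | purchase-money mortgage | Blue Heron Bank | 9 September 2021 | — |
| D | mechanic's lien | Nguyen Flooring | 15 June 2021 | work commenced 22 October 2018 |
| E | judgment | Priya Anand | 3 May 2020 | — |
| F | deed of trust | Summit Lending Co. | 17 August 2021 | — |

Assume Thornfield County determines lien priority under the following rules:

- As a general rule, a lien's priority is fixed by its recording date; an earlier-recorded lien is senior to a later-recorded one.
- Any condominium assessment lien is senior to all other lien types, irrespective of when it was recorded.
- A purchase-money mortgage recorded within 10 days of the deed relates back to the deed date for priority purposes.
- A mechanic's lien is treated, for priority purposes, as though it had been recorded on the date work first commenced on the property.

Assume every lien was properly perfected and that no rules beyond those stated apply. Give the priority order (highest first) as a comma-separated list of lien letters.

A, D, B, E, F, C

Effective dates: C was recorded 59 days after the deed, outside the 10-day window, so it keeps its recording date; D relates back to 22 October 2018 (work commenced).
A is a condominium assessment lien and takes priority over every other lien.
Remaining liens by effective date: D (22 October 2018), B (3 January 2020), E (3 May 2020), F (17 August 2021), C (9 September 2021).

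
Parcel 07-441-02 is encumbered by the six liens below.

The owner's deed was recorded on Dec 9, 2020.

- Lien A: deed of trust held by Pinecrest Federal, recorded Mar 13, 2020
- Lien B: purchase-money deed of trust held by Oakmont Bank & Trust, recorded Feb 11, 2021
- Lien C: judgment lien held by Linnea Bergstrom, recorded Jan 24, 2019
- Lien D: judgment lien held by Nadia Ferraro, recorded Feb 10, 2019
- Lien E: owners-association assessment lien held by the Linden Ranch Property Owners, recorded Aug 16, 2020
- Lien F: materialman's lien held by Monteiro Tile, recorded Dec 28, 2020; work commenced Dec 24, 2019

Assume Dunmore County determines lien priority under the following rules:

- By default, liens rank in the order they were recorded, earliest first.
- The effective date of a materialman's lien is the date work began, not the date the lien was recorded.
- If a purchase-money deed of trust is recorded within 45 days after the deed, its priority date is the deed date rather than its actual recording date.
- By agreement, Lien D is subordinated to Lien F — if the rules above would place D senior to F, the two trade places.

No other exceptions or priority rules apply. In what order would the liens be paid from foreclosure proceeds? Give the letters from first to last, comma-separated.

Effective dates after the stated exceptions: B missed the 45-day window (64 days after the deed), so its recording date stands; F is treated as recorded Dec 24, 2019, the work-commencement date.
By effective date, earliest first: C (Jan 24, 2019), D (Feb 10, 2019), F (Dec 24, 2019), A (Mar 13, 2020), E (Aug 16, 2020), B (Feb 11, 2021).
The subordination applies — D was senior to F — so D and F swap.

C, F, D, A, E, B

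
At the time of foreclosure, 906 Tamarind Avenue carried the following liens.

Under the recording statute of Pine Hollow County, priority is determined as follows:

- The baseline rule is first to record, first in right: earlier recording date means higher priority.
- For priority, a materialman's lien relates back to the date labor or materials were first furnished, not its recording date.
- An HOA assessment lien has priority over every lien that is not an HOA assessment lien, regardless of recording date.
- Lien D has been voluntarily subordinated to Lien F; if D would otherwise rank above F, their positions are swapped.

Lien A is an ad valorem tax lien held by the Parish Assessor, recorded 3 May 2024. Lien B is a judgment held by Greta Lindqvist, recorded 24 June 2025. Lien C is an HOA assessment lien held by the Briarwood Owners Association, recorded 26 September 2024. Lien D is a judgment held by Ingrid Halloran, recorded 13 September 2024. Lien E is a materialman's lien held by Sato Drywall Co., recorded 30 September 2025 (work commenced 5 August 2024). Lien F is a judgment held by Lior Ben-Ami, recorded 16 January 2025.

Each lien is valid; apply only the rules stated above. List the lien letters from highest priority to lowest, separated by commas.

C, A, E, F, D, B

Effective dates: E's effective date is 5 August 2024, when work began.
As an HOA assessment lien, C is senior to every other lien.
Remaining liens by effective date: A (3 May 2024), E (5 August 2024), D (13 September 2024), F (16 January 2025), B (24 June 2025).
Because D would otherwise rank above F, the subordination swaps them.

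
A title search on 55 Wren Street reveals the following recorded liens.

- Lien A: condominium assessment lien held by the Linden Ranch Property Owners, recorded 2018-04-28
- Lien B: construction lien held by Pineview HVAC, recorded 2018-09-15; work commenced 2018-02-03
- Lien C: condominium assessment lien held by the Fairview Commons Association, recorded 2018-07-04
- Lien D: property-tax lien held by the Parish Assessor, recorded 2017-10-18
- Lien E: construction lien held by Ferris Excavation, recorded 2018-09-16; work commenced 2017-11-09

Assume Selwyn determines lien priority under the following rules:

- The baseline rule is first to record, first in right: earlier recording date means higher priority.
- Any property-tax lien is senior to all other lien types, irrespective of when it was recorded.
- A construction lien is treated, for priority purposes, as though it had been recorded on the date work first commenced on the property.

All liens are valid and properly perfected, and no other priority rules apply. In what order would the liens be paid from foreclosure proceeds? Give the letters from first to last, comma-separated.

D, E, B, A, C

Adjusting effective dates: B is treated as recorded 2018-02-03, the work-commencement date; E's effective date is 2017-11-09, when work began.
As a property-tax lien, D is senior to every other lien.
Ordering the rest by effective date: E (2017-11-09), B (2018-02-03), A (2018-04-28), C (2018-07-04).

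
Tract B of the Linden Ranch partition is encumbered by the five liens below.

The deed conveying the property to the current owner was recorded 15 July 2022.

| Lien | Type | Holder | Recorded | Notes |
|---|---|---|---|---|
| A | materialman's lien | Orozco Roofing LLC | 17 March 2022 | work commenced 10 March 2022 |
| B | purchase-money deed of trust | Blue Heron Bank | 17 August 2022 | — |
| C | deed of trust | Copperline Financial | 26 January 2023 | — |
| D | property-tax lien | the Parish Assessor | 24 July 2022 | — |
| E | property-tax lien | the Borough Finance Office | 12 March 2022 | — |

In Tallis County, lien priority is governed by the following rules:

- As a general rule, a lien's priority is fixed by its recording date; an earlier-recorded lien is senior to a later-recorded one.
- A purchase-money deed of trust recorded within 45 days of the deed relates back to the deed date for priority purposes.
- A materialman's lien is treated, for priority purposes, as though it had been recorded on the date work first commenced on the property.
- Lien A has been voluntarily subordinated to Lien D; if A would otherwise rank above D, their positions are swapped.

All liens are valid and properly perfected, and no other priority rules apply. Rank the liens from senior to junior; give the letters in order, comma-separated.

Effective dates: A relates back to 10 March 2022 (work commenced); B relates back to the deed date 15 July 2022.
By effective date: A (10 March 2022), E (12 March 2022), B (15 July 2022), D (24 July 2022), C (26 January 2023).
Because A would otherwise rank above D, the subordination swaps them.

D, E, B, A, C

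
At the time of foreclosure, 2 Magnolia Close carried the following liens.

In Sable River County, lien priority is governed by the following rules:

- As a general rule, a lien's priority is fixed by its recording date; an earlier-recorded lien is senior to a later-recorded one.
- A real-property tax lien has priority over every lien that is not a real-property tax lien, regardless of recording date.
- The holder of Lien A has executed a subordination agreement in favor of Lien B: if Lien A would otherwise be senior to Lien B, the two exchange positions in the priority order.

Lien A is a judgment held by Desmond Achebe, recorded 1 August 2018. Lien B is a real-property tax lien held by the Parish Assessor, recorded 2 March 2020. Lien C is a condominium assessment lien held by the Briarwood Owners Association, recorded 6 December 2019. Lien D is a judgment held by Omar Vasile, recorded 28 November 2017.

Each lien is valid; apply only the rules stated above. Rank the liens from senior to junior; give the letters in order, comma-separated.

B is a real-property tax lien and takes priority over every other lien.
Remaining liens by effective date: D (28 November 2017), A (1 August 2018), C (6 December 2019).
Since A is not senior to B, the subordination leaves the order unchanged.

B, D, A, C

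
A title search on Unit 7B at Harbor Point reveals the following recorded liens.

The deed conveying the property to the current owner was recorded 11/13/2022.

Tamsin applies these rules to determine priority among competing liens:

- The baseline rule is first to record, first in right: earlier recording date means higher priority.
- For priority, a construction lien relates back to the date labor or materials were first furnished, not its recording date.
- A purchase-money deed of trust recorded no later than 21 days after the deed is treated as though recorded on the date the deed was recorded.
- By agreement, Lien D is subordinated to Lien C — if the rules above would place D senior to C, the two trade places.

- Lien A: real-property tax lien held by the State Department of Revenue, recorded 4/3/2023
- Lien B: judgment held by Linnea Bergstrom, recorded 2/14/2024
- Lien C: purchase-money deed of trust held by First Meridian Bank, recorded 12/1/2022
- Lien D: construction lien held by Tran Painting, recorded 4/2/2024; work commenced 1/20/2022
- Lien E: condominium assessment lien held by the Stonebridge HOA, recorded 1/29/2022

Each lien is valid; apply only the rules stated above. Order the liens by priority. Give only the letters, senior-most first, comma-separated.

C, E, D, A, B

Adjusting effective dates: C was recorded within the 21-day window, so its effective date is the deed date 11/13/2022; D is treated as recorded 1/20/2022, the work-commencement date.
Ordering by effective date: D (1/20/2022), E (1/29/2022), C (11/13/2022), A (4/3/2023), B (2/14/2024).
Because D would otherwise rank above C, the subordination swaps them.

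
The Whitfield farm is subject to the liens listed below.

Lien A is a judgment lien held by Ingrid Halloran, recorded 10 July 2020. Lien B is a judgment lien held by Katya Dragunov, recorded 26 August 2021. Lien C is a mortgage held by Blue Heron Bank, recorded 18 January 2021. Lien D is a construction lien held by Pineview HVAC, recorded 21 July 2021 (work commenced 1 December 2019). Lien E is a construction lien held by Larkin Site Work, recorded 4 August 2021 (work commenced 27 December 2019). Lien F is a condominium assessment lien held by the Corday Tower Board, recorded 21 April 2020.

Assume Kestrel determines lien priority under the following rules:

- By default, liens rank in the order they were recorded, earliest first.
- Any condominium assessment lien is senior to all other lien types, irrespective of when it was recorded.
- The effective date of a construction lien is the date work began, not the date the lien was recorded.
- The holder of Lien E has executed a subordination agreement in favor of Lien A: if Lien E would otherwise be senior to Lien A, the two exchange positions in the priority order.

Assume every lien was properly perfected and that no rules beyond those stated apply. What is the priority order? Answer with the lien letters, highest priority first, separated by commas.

F, D, A, E, C, B

Effective dates after the stated exceptions: D's effective date is 1 December 2019, when work began; E relates back to 27 December 2019 (work commenced).
As a condominium assessment lien, F is senior to every other lien.
Ordering the rest by effective date: D (1 December 2019), E (27 December 2019), A (10 July 2020), C (18 January 2021), B (26 August 2021).
The subordination applies — E was senior to A — so E and A swap.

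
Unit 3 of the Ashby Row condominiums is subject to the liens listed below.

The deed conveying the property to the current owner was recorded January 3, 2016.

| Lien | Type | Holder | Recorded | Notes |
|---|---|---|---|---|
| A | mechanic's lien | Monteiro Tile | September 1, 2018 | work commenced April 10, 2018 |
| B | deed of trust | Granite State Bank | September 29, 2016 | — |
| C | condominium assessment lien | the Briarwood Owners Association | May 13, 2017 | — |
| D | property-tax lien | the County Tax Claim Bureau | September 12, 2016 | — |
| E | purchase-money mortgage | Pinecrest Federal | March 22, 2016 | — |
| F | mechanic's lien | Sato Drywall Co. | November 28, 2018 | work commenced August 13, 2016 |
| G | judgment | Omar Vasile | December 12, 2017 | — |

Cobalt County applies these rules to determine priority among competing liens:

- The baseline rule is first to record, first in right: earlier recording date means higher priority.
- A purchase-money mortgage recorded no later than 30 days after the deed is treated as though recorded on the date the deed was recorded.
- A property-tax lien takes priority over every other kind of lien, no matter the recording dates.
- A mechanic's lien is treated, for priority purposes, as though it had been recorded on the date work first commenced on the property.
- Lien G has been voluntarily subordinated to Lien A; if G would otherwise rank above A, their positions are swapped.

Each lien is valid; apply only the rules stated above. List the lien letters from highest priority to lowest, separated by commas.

D, E, F, B, C, A, G

Adjusting effective dates: A relates back to April 10, 2018 (work commenced); E was recorded 79 days after the deed, outside the 30-day window, so it keeps its recording date; F relates back to August 13, 2016 (work commenced).
D is a property-tax lien and takes priority over every other lien.
Ordering the rest by effective date: E (March 22, 2016), F (August 13, 2016), B (September 29, 2016), C (May 13, 2017), G (December 12, 2017), A (April 10, 2018).
The subordination applies — G was senior to A — so G and A swap.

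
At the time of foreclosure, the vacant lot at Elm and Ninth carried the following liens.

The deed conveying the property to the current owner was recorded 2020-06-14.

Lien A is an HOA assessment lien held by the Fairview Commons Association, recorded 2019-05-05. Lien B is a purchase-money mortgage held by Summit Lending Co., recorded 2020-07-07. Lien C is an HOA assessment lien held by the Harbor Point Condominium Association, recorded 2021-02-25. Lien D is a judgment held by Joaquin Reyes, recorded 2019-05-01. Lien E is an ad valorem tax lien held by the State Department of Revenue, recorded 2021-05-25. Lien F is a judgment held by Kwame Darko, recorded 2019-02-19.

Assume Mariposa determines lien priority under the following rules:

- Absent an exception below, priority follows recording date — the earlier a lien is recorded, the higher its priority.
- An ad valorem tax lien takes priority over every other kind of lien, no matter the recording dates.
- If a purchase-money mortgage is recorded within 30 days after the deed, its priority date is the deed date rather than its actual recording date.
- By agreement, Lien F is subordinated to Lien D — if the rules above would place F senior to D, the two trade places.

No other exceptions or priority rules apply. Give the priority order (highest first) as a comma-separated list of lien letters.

Effective dates: B's effective date is the deed date, 2020-06-14.
As an ad valorem tax lien, E is senior to every other lien.
Among the remaining liens, by effective date: F (2019-02-19), D (2019-05-01), A (2019-05-05), B (2020-06-14), C (2021-02-25).
The subordination applies — F was senior to D — so F and D swap.

E, D, F, A, B, C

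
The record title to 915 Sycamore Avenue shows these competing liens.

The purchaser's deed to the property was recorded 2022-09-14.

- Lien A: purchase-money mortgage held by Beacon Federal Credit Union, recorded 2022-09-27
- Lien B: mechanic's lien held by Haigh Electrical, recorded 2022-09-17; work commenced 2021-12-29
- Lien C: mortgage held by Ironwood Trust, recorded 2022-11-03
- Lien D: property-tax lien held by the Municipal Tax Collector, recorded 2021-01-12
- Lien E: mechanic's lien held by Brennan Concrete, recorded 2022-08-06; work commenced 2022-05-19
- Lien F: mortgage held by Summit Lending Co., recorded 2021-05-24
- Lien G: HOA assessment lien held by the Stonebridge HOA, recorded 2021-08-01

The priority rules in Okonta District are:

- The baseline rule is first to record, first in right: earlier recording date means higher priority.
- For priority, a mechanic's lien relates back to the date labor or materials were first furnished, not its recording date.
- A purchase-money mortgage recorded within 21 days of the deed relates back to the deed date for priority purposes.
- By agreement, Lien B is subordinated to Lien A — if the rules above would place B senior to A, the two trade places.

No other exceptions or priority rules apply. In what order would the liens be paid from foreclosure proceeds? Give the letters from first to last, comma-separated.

First, effective dates: A relates back to the deed date 2022-09-14; B's effective date is 2021-12-29, when work began; E relates back to 2022-05-19 (work commenced).
Ordering by effective date: D (2021-01-12), F (2021-05-24), G (2021-08-01), B (2021-12-29), E (2022-05-19), A (2022-09-14), C (2022-11-03).
B is senior to A before the subordination, so the two trade places.

D, F, G, A, E, B, C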